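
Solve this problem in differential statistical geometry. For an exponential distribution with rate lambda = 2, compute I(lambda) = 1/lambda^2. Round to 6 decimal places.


Fisher information for exponential: I(lambda) = 1/lambda^2.
lambda = 2, lambda^2 = 4.
I = 1/4 = 0.250000

0.250000


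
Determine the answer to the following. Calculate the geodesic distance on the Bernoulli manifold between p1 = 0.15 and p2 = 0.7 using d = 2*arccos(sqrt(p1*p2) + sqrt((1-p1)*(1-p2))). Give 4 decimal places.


Geodesic distance on Bernoulli manifold:
d(p1,p2) = 2*arccos(sqrt(p1*p2) + sqrt((1-p1)*(1-p2))).
sqrt(p1*p2) = sqrt(0.15*0.7) = 0.324037.
sqrt((1-p1)*(1-p2)) = sqrt(0.85*0.3) = 0.504975.
arg = 0.324037 + 0.504975 = 0.829012.
d = 2*arccos(0.829012) = 1.1869

1.1869


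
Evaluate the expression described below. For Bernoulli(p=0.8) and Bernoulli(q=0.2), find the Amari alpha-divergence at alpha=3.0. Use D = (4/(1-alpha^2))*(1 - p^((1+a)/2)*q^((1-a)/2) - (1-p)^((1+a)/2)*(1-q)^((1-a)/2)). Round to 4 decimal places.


Amari alpha-divergence:
D = (4/(1-alpha^2))*(1 - p^((1+a)/2)*q^((1-a)/2) - (1-p)^((1+a)/2)*(1-q)^((1-a)/2)).
alpha = 3.0, p = 0.8, q = 0.2.
e1 = (1+alpha)/2 = 2.0, e2 = (1-alpha)/2 = -1.0.
t1 = p^e1 * q^e2 = 0.8^2.0 * 0.2^-1.0 = 3.2.
t2 = (1-p)^e1 * (1-q)^e2 = 0.2^2.0 * 0.8^-1.0 = 0.05.
4/(1-alpha^2) = -0.5.
D = -0.5*(1 - 3.2 - 0.05) = 1.1250

1.1250


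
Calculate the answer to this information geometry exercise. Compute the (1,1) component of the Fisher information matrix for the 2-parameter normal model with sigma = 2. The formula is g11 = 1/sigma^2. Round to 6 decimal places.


For the 2-parameter normal family, the Fisher metric has:
  g11 = 1/sigma^2, g22 = 2/sigma^2.
sigma = 2, sigma^2 = 4.
g11 = 0.250000

0.250000


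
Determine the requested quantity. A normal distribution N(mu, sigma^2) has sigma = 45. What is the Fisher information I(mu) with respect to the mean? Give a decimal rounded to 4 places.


The Fisher information for the mean of a normal distribution is I(mu) = 1/sigma^2.
sigma = 45, so sigma^2 = 2025.
I(mu) = 1/2025 = 0.0005

0.0005


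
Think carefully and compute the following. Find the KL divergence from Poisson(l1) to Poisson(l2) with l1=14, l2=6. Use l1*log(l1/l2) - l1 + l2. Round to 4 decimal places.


KL divergence for Poisson:
KL = l1*log(l1/l2) - l1 + l2.
l1 = 14, l2 = 6.
log(14/6) = 0.847298.
l1*log(l1/l2) = 14 * 0.847298 = 11.86217.
KL = 11.86217 - 14 + 6 = 3.8622

3.8622


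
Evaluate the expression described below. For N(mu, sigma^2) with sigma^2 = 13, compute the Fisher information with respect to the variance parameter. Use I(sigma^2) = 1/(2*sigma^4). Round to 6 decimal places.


Fisher information for variance: I(sigma^2) = 1/(2*sigma^4).
sigma^2 = 13, so sigma^4 = 169.
I = 1/(2*169) = 1/338 = 0.002959

0.002959


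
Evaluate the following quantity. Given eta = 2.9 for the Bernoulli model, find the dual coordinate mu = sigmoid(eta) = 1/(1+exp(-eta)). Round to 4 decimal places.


Dual coordinate (expectation parameter) for Bernoulli:
mu = 1/(1+exp(-eta)).
eta = 2.9.
exp(-eta) = exp(-2.9) = 0.055023.
mu = 1/(1+0.055023) = 0.9478

0.9478


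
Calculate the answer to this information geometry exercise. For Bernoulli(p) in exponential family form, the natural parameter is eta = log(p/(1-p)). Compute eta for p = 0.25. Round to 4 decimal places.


Natural parameter for Bernoulli: eta = log(p/(1-p)).
p = 0.25, 1-p = 0.75.
p/(1-p) = 0.333333.
eta = log(0.333333) = -1.0986

-1.0986


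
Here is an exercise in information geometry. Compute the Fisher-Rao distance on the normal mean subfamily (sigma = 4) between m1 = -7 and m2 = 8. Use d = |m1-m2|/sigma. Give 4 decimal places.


On the fixed-variance normal subfamily, geodesic distance = |m1-m2|/sigma.
|-7 - 8| = 15.
sigma = 4.
d = 15/4 = 3.7500

3.7500


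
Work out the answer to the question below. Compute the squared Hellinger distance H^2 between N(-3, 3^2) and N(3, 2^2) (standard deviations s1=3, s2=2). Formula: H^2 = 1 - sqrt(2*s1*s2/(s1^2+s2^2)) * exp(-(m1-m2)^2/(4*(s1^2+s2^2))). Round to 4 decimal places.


Squared Hellinger distance for Gaussians:
H^2 = 1 - sqrt(2*s1*s2/(s1^2+s2^2)) * exp(-(m1-m2)^2/(4*(s1^2+s2^2))).
s1^2 = 9, s2^2 = 4, s1^2+s2^2 = 13.
sqrt(2*3*2/(13)) = 0.960769.
(m1-m2)^2 = (-6)^2 = 36.
exp(-36/(4*13)) = exp(-0.692308) = 0.50042.
H^2 = 1 - 0.960769*0.50042 = 0.5192

0.5192


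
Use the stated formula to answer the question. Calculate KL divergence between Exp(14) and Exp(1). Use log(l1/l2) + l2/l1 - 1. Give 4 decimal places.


KL divergence for exponential family:
KL = log(l1/l2) + l2/l1 - 1.
log(14/1) = 2.639057.
1/14 = 0.071429.
KL = 2.639057 + 0.071429 - 1 = 1.7105

1.7105


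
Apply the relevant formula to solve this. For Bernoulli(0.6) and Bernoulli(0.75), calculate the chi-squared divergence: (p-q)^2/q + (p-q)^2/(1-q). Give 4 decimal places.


Chi-squared divergence between Bernoulli distributions:
chi^2 = (p-q)^2/q + (p-q)^2/(1-q).
p = 0.6, q = 0.75, p-q = -0.15.
(p-q)^2 = 0.0225.
term1 = 0.0225/0.75 = 0.03.
term2 = 0.0225/0.25 = 0.09.
chi^2 = 0.03 + 0.09 = 0.1200

0.1200


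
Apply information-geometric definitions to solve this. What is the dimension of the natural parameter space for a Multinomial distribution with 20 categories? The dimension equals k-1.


Exponential family dimension calculation:
For Multinomial with k=20 categories, dim = k-1 = 19.

19


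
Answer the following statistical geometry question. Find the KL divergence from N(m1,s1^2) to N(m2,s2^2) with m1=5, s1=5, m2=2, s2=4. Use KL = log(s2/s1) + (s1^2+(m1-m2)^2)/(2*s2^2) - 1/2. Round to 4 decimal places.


KL divergence between normal distributions:
KL = log(s2/s1) + (s1^2 + (m1-m2)^2)/(2*s2^2) - 1/2.
log(4/5) = -0.223144.
(5^2 + (5-2)^2)/(2*4^2) = (25 + 9)/32 = 1.0625.
KL = -0.223144 + 1.0625 - 0.5 = 0.3394

0.3394


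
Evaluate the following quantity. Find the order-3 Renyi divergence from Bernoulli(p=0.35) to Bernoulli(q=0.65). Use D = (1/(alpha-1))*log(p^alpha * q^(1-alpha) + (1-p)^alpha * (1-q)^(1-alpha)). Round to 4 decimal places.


Renyi divergence of order alpha between Bernoulli distributions:
D = (1/(alpha-1))*log(p^alpha * q^(1-alpha) + (1-p)^alpha * (1-q)^(1-alpha)).
alpha = 3, p = 0.35, q = 0.65.
p^alpha * q^(1-alpha) = 0.35^3 * 0.65^-2 = 0.101479.
(1-p)^alpha * (1-q)^(1-alpha) = 0.65^3 * 0.35^-2 = 2.241837.
sum = 0.101479 + 2.241837 = 2.343316.
D = (1/2)*log(2.343316) = 0.4258

0.4258


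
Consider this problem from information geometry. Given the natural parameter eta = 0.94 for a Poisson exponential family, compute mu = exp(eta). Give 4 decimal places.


Expectation parameter for Poisson exponential family:
mu = exp(eta).
eta = 0.94.
mu = exp(0.94) = 2.5600

2.5600


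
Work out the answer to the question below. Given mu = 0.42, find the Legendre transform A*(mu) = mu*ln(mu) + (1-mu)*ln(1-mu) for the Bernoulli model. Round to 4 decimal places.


Legendre transform for Bernoulli:
A*(mu) = mu*log(mu) + (1-mu)*log(1-mu).
mu = 0.42, 1-mu = 0.58.
mu*log(mu) = 0.42*log(0.42) = -0.36435.
(1-mu)*log(1-mu) = 0.58*log(0.58) = -0.315942.
A* = -0.36435 + -0.315942 = -0.6803

-0.6803


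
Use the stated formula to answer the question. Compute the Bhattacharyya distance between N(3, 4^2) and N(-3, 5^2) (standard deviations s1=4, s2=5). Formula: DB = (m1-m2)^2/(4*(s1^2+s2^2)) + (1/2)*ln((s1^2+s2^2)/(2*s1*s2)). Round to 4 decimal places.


Bhattacharyya distance between two Gaussians:
DB = (m1-m2)^2/(4*(s1^2+s2^2)) + (1/2)*ln((s1^2+s2^2)/(2*s1*s2)).
(m1-m2)^2 = (6)^2 = 36.
s1^2+s2^2 = 16 + 25 = 41.
term1 = 36/164 = 0.219512.
term2 = 0.5*ln(41/40.0) = 0.012346.
DB = 0.219512 + 0.012346 = 0.2319

0.2319


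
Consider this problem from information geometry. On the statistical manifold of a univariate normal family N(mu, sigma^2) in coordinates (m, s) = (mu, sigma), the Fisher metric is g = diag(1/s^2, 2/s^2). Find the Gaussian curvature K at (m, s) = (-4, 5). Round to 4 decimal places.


The metric has the form g = (A dm^2 + B ds^2)/s^2 with A = 1, B = 2.
Substitute u = sqrt(A/B)*m: g = B*(du^2 + ds^2)/s^2, i.e. B times the
Poincare upper half-plane metric, which has constant Gaussian curvature -1.
Scaling a 2D metric by a constant c divides the Gaussian curvature by c,
so K = -1/B = -1/(2) = -0.5000 everywhere (the point (m, s) = (-4, 5) is irrelevant:
the curvature is constant).
The requested Gaussian curvature is K = -0.5000.

-0.5000


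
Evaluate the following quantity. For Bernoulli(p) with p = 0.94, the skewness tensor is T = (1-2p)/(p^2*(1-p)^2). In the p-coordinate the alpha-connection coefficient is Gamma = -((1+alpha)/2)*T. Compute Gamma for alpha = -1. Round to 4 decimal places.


Skewness (Amari-Chentsov) tensor: T = (1-2p)/(p^2*(1-p)^2).
p = 0.94, 1-2p = -0.88, p^2 = 0.8836, (1-p)^2 = 0.0036.
T = -0.88/(0.8836 * 0.0036) = -276.646044.
In the p-coordinate, Gamma^(alpha) = Gamma^(0) - (alpha/2)*T with Gamma^(0) = (1/2)*g'(p) = -T/2,
so Gamma^(alpha) = -((1+alpha)/2)*T.
alpha = -1, -(1+alpha)/2 = 0.0.
Gamma = 0.0 * -276.646044 = 0.0000

0.0000


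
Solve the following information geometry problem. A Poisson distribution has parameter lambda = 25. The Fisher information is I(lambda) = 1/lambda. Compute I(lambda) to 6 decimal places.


Fisher information for Poisson: I(lambda) = 1/lambda.
lambda = 25.
I(lambda) = 1/25 = 0.040000

0.040000


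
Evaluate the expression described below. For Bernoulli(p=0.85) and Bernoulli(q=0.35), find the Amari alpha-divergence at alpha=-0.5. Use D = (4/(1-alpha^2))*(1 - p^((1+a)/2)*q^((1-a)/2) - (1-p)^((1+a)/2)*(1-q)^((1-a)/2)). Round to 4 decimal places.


Amari alpha-divergence:
D = (4/(1-alpha^2))*(1 - p^((1+a)/2)*q^((1-a)/2) - (1-p)^((1+a)/2)*(1-q)^((1-a)/2)).
alpha = -0.5, p = 0.85, q = 0.35.
e1 = (1+alpha)/2 = 0.25, e2 = (1-alpha)/2 = 0.75.
t1 = p^e1 * q^e2 = 0.85^0.25 * 0.35^0.75 = 0.436924.
t2 = (1-p)^e1 * (1-q)^e2 = 0.15^0.25 * 0.65^0.75 = 0.450514.
4/(1-alpha^2) = 5.333333.
D = 5.333333*(1 - 0.436924 - 0.450514) = 0.6003

0.6003


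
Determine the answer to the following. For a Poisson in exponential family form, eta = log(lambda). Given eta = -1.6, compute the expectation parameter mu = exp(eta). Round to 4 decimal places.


Expectation parameter for Poisson exponential family:
mu = exp(eta).
eta = -1.6.
mu = exp(-1.6) = 0.2019

0.2019


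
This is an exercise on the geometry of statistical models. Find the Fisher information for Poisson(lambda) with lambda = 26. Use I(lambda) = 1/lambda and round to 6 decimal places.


Fisher information for Poisson: I(lambda) = 1/lambda.
lambda = 26.
I(lambda) = 1/26 = 0.038462

0.038462


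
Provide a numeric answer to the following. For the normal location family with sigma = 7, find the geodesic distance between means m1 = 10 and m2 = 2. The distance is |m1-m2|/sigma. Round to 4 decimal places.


On the fixed-variance normal subfamily, geodesic distance = |m1-m2|/sigma.
|10 - 2| = 8.
sigma = 7.
d = 8/7 = 1.1429

1.1429


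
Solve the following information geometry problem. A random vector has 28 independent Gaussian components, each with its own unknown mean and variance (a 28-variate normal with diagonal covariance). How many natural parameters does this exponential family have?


Exponential family dimension calculation:
Each univariate normal has two natural parameters (mu/sigma^2 and -1/(2 sigma^2)).
With 28 independent components, dim = 2 * 28 = 56.

56


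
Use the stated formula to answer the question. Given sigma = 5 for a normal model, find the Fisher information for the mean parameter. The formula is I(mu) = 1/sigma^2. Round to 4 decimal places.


The Fisher information for the mean of a normal distribution is I(mu) = 1/sigma^2.
sigma = 5, so sigma^2 = 25.
I(mu) = 1/25 = 0.0400

0.0400


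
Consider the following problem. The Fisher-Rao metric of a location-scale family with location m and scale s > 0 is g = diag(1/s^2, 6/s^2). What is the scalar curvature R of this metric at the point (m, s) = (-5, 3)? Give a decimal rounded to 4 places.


The metric has the form g = (A dm^2 + B ds^2)/s^2 with A = 1, B = 6.
Substitute u = sqrt(A/B)*m: g = B*(du^2 + ds^2)/s^2, i.e. B times the
Poincare upper half-plane metric, which has constant Gaussian curvature -1.
Scaling a 2D metric by a constant c divides the Gaussian curvature by c,
so K = -1/B = -1/(6) = -0.1667 everywhere (the point (m, s) = (-5, 3) is irrelevant:
the curvature is constant).
Scalar curvature in dimension 2: R = 2K = -2/(6) = -0.3333.

-0.3333


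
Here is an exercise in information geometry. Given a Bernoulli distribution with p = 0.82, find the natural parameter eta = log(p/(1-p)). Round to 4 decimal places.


Natural parameter for Bernoulli: eta = log(p/(1-p)).
p = 0.82, 1-p = 0.18.
p/(1-p) = 4.555556.
eta = log(4.555556) = 1.5163

1.5163


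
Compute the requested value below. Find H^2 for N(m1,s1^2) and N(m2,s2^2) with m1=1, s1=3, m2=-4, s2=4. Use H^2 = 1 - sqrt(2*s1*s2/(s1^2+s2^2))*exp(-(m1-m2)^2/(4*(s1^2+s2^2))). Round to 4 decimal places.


Squared Hellinger distance for Gaussians:
H^2 = 1 - sqrt(2*s1*s2/(s1^2+s2^2)) * exp(-(m1-m2)^2/(4*(s1^2+s2^2))).
s1^2 = 9, s2^2 = 16, s1^2+s2^2 = 25.
sqrt(2*3*4/(25)) = 0.979796.
(m1-m2)^2 = (5)^2 = 25.
exp(-25/(4*25)) = exp(-0.25) = 0.778801.
H^2 = 1 - 0.979796*0.778801 = 0.2369

0.2369


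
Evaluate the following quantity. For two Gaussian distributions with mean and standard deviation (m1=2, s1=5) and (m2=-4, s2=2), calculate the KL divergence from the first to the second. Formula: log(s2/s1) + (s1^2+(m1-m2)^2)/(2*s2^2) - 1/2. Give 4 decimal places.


KL divergence between normal distributions:
KL = log(s2/s1) + (s1^2 + (m1-m2)^2)/(2*s2^2) - 1/2.
log(2/5) = -0.916291.
(5^2 + (2--4)^2)/(2*2^2) = (25 + 36)/8 = 7.625.
KL = -0.916291 + 7.625 - 0.5 = 6.2087

6.2087


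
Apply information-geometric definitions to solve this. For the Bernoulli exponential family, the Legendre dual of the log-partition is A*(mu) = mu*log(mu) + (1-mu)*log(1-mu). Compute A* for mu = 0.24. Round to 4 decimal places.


Legendre transform for Bernoulli:
A*(mu) = mu*log(mu) + (1-mu)*log(1-mu).
mu = 0.24, 1-mu = 0.76.
mu*log(mu) = 0.24*log(0.24) = -0.342508.
(1-mu)*log(1-mu) = 0.76*log(0.76) = -0.208572.
A* = -0.342508 + -0.208572 = -0.5511

-0.5511


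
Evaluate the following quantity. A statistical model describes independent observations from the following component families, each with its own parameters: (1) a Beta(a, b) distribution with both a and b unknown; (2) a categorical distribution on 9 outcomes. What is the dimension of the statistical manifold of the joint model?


The dimension of a statistical manifold equals the number of free
(independent) real parameters of the model. For a product of independent
blocks the parameter counts add.
- Beta (a, b): 2.
- categorical on 9 outcomes (probabilities sum to 1): 9-1 = 8.
Total = 2 + 8 = 10.
Dimension = 10

10


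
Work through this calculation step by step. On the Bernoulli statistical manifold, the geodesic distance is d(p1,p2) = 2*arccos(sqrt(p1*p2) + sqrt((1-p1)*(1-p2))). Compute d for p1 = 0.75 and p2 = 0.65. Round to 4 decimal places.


Geodesic distance on Bernoulli manifold:
d(p1,p2) = 2*arccos(sqrt(p1*p2) + sqrt((1-p1)*(1-p2))).
sqrt(p1*p2) = sqrt(0.75*0.65) = 0.698212.
sqrt((1-p1)*(1-p2)) = sqrt(0.25*0.35) = 0.295804.
arg = 0.698212 + 0.295804 = 0.994016.
d = 2*arccos(0.994016) = 0.2189

0.2189


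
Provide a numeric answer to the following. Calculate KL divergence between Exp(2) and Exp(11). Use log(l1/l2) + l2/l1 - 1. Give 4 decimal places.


KL divergence for exponential family:
KL = log(l1/l2) + l2/l1 - 1.
log(2/11) = -1.704748.
11/2 = 5.5.
KL = -1.704748 + 5.5 - 1 = 2.7953

2.7953


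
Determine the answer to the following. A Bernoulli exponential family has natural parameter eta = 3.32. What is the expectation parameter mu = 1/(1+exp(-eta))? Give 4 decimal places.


Dual coordinate (expectation parameter) for Bernoulli:
mu = 1/(1+exp(-eta)).
eta = 3.32.
exp(-eta) = exp(-3.32) = 0.036153.
mu = 1/(1+0.036153) = 0.9651

0.9651


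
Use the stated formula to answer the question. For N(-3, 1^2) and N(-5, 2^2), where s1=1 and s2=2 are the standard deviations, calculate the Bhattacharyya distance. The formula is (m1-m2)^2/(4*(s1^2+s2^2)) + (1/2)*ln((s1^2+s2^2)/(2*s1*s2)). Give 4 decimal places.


Bhattacharyya distance between two Gaussians:
DB = (m1-m2)^2/(4*(s1^2+s2^2)) + (1/2)*ln((s1^2+s2^2)/(2*s1*s2)).
(m1-m2)^2 = (2)^2 = 4.
s1^2+s2^2 = 1 + 4 = 5.
term1 = 4/20 = 0.2.
term2 = 0.5*ln(5/4.0) = 0.111572.
DB = 0.2 + 0.111572 = 0.3116

0.3116


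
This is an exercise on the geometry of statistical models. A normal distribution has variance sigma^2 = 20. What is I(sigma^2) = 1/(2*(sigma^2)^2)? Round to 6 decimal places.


Fisher information for variance: I(sigma^2) = 1/(2*sigma^4).
sigma^2 = 20, so sigma^4 = 400.
I = 1/(2*400) = 1/800 = 0.001250

0.001250


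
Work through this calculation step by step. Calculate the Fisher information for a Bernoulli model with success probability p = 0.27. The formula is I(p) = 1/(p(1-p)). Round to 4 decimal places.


For Bernoulli(p), Fisher information is I(p) = 1/(p*(1-p)).
p = 0.27, 1-p = 0.73.
p*(1-p) = 0.1971.
I(p) = 1/0.1971 = 5.0736

5.0736


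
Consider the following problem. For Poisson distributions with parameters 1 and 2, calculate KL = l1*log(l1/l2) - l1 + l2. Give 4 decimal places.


KL divergence for Poisson:
KL = l1*log(l1/l2) - l1 + l2.
l1 = 1, l2 = 2.
log(1/2) = -0.693147.
l1*log(l1/l2) = 1 * -0.693147 = -0.693147.
KL = -0.693147 - 1 + 2 = 0.3069

0.3069


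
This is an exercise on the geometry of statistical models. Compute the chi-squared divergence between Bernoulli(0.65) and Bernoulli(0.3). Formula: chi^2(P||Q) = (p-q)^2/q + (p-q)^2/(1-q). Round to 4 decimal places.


Chi-squared divergence between Bernoulli distributions:
chi^2 = (p-q)^2/q + (p-q)^2/(1-q).
p = 0.65, q = 0.3, p-q = 0.35.
(p-q)^2 = 0.1225.
term1 = 0.1225/0.3 = 0.408333.
term2 = 0.1225/0.7 = 0.175.
chi^2 = 0.408333 + 0.175 = 0.5833

0.5833


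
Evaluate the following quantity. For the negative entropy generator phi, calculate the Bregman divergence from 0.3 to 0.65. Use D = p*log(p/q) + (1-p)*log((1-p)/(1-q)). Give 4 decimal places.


Bregman divergence with negative entropy generator:
D = p*log(p/q) + (1-p)*log((1-p)/(1-q)).
p = 0.3, q = 0.65.
p*log(p/q) = 0.3*log(0.3/0.65) = -0.231957.
(1-p)*log((1-p)/(1-q)) = 0.7*log(0.7/0.35) = 0.485203.
D = -0.231957 + 0.485203 = 0.2532

0.2532


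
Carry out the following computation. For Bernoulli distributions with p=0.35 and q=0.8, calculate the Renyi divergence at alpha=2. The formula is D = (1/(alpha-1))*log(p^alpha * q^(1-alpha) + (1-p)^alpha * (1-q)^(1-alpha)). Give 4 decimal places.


Renyi divergence of order alpha between Bernoulli distributions:
D = (1/(alpha-1))*log(p^alpha * q^(1-alpha) + (1-p)^alpha * (1-q)^(1-alpha)).
alpha = 2, p = 0.35, q = 0.8.
p^alpha * q^(1-alpha) = 0.35^2 * 0.8^-1 = 0.153125.
(1-p)^alpha * (1-q)^(1-alpha) = 0.65^2 * 0.2^-1 = 2.1125.
sum = 0.153125 + 2.1125 = 2.265625.
D = (1/1)*log(2.265625) = 0.8179

0.8179


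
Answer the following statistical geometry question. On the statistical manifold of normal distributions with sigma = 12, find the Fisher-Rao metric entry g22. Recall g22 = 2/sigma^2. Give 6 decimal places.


For the 2-parameter normal family, the Fisher metric has:
  g11 = 1/sigma^2, g22 = 2/sigma^2.
sigma = 12, sigma^2 = 144.
g22 = 0.013889

0.013889


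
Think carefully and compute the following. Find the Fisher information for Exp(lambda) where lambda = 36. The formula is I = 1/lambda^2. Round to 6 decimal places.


Fisher information for exponential: I(lambda) = 1/lambda^2.
lambda = 36, lambda^2 = 1296.
I = 1/1296 = 0.000772

0.000772


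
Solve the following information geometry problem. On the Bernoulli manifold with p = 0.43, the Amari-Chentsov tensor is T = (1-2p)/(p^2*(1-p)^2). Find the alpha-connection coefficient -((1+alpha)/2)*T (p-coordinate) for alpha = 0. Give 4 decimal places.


Skewness (Amari-Chentsov) tensor: T = (1-2p)/(p^2*(1-p)^2).
p = 0.43, 1-2p = 0.14, p^2 = 0.1849, (1-p)^2 = 0.3249.
T = 0.14/(0.1849 * 0.3249) = 2.330459.
In the p-coordinate, Gamma^(alpha) = Gamma^(0) - (alpha/2)*T with Gamma^(0) = (1/2)*g'(p) = -T/2,
so Gamma^(alpha) = -((1+alpha)/2)*T.
alpha = 0, -(1+alpha)/2 = -0.5.
Gamma = -0.5 * 2.330459 = -1.1652

-1.1652


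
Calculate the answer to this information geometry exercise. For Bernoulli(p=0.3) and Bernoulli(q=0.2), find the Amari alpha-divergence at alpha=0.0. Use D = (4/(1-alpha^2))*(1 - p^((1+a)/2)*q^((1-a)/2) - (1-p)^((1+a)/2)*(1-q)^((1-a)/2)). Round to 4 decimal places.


Amari alpha-divergence:
D = (4/(1-alpha^2))*(1 - p^((1+a)/2)*q^((1-a)/2) - (1-p)^((1+a)/2)*(1-q)^((1-a)/2)).
alpha = 0.0, p = 0.3, q = 0.2.
e1 = (1+alpha)/2 = 0.5, e2 = (1-alpha)/2 = 0.5.
t1 = p^e1 * q^e2 = 0.3^0.5 * 0.2^0.5 = 0.244949.
t2 = (1-p)^e1 * (1-q)^e2 = 0.7^0.5 * 0.8^0.5 = 0.748331.
4/(1-alpha^2) = 4.0.
D = 4.0*(1 - 0.244949 - 0.748331) = 0.0269

0.0269


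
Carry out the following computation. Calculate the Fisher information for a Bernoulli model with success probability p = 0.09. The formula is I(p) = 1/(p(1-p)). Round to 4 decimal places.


For Bernoulli(p), Fisher information is I(p) = 1/(p*(1-p)).
p = 0.09, 1-p = 0.91.
p*(1-p) = 0.0819.
I(p) = 1/0.0819 = 12.2100

12.2100


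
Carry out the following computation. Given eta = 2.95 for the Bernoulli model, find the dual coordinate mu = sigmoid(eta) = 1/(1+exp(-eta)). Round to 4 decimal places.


Dual coordinate (expectation parameter) for Bernoulli:
mu = 1/(1+exp(-eta)).
eta = 2.95.
exp(-eta) = exp(-2.95) = 0.05234.
mu = 1/(1+0.05234) = 0.9503

0.9503


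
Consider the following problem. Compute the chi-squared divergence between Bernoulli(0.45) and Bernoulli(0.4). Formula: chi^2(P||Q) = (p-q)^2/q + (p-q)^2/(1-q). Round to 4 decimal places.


Chi-squared divergence between Bernoulli distributions:
chi^2 = (p-q)^2/q + (p-q)^2/(1-q).
p = 0.45, q = 0.4, p-q = 0.05.
(p-q)^2 = 0.0025.
term1 = 0.0025/0.4 = 0.00625.
term2 = 0.0025/0.6 = 0.004167.
chi^2 = 0.00625 + 0.004167 = 0.0104

0.0104


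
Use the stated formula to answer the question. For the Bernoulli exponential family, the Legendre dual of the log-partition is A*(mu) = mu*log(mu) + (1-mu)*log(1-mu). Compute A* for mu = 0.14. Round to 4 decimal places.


Legendre transform for Bernoulli:
A*(mu) = mu*log(mu) + (1-mu)*log(1-mu).
mu = 0.14, 1-mu = 0.86.
mu*log(mu) = 0.14*log(0.14) = -0.275256.
(1-mu)*log(1-mu) = 0.86*log(0.86) = -0.129708.
A* = -0.275256 + -0.129708 = -0.4050

-0.4050


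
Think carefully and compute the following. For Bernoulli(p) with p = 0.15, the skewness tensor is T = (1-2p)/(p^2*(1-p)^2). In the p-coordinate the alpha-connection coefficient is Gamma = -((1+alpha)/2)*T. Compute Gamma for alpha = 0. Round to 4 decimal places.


Skewness (Amari-Chentsov) tensor: T = (1-2p)/(p^2*(1-p)^2).
p = 0.15, 1-2p = 0.7, p^2 = 0.0225, (1-p)^2 = 0.7225.
T = 0.7/(0.0225 * 0.7225) = 43.060361.
In the p-coordinate, Gamma^(alpha) = Gamma^(0) - (alpha/2)*T with Gamma^(0) = (1/2)*g'(p) = -T/2,
so Gamma^(alpha) = -((1+alpha)/2)*T.
alpha = 0, -(1+alpha)/2 = -0.5.
Gamma = -0.5 * 43.060361 = -21.5302

-21.5302


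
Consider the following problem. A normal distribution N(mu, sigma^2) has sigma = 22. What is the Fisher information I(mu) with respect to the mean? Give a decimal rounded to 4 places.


The Fisher information for the mean of a normal distribution is I(mu) = 1/sigma^2.
sigma = 22, so sigma^2 = 484.
I(mu) = 1/484 = 0.0021

0.0021


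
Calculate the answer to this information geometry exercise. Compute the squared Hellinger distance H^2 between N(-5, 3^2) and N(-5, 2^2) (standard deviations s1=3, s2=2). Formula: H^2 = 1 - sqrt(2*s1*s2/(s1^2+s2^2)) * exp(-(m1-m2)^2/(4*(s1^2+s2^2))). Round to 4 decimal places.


Squared Hellinger distance for Gaussians:
H^2 = 1 - sqrt(2*s1*s2/(s1^2+s2^2)) * exp(-(m1-m2)^2/(4*(s1^2+s2^2))).
s1^2 = 9, s2^2 = 4, s1^2+s2^2 = 13.
sqrt(2*3*2/(13)) = 0.960769.
(m1-m2)^2 = (0)^2 = 0.
exp(-0/(4*13)) = exp(0.0) = 1.0.
H^2 = 1 - 0.960769*1.0 = 0.0392

0.0392


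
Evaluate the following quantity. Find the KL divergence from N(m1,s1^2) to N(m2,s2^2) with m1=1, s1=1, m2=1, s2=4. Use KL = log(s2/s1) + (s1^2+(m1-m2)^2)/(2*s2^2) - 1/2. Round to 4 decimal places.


KL divergence between normal distributions:
KL = log(s2/s1) + (s1^2 + (m1-m2)^2)/(2*s2^2) - 1/2.
log(4/1) = 1.386294.
(1^2 + (1-1)^2)/(2*4^2) = (1 + 0)/32 = 0.03125.
KL = 1.386294 + 0.03125 - 0.5 = 0.9175

0.9175


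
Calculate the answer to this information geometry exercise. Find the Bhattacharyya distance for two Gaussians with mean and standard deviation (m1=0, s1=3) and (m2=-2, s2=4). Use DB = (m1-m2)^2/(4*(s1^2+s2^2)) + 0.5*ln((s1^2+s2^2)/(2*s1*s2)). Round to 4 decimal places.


Bhattacharyya distance between two Gaussians:
DB = (m1-m2)^2/(4*(s1^2+s2^2)) + (1/2)*ln((s1^2+s2^2)/(2*s1*s2)).
(m1-m2)^2 = (2)^2 = 4.
s1^2+s2^2 = 9 + 16 = 25.
term1 = 4/100 = 0.04.
term2 = 0.5*ln(25/24.0) = 0.020411.
DB = 0.04 + 0.020411 = 0.0604

0.0604


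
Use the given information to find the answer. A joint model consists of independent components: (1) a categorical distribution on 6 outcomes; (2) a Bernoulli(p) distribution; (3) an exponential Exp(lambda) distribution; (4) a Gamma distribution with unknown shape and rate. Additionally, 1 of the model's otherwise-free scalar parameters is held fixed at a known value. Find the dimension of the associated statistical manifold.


The dimension of a statistical manifold equals the number of free
(independent) real parameters of the model. For a product of independent
blocks the parameter counts add.
- categorical on 6 outcomes (probabilities sum to 1): 6-1 = 5.
- Bernoulli (p): 1.
- exponential (lambda): 1.
- Gamma (shape, rate): 2.
Total = 5 + 1 + 1 + 2 = 9.
1 parameter(s) fixed at known values: 9 - 1 = 8.
Dimension = 8

8


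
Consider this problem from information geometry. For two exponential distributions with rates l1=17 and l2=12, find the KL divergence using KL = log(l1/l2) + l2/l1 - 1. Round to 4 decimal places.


KL divergence for exponential family:
KL = log(l1/l2) + l2/l1 - 1.
log(17/12) = 0.348307.
12/17 = 0.705882.
KL = 0.348307 + 0.705882 - 1 = 0.0542

0.0542


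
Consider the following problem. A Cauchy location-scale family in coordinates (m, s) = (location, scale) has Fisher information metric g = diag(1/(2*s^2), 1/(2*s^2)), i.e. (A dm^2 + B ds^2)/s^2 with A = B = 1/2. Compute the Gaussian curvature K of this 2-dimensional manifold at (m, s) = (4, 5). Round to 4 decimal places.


The metric has the form g = (A dm^2 + B ds^2)/s^2 with A = 1/2, B = 1/2.
Substitute u = sqrt(A/B)*m: g = B*(du^2 + ds^2)/s^2, i.e. B times the
Poincare upper half-plane metric, which has constant Gaussian curvature -1.
Scaling a 2D metric by a constant c divides the Gaussian curvature by c,
so K = -1/B = -1/(1/2) = -2.0000 everywhere (the point (m, s) = (4, 5) is irrelevant:
the curvature is constant).
The requested Gaussian curvature is K = -2.0000.

-2.0000


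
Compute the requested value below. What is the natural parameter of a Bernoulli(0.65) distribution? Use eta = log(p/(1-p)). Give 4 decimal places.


Natural parameter for Bernoulli: eta = log(p/(1-p)).
p = 0.65, 1-p = 0.35.
p/(1-p) = 1.857143.
eta = log(1.857143) = 0.6190

0.6190


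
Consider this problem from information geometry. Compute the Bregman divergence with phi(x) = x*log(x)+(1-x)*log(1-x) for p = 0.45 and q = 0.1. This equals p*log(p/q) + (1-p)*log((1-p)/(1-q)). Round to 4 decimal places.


Bregman divergence with negative entropy generator:
D = p*log(p/q) + (1-p)*log((1-p)/(1-q)).
p = 0.45, q = 0.1.
p*log(p/q) = 0.45*log(0.45/0.1) = 0.676835.
(1-p)*log((1-p)/(1-q)) = 0.55*log(0.55/0.9) = -0.270862.
D = 0.676835 + -0.270862 = 0.4060

0.4060


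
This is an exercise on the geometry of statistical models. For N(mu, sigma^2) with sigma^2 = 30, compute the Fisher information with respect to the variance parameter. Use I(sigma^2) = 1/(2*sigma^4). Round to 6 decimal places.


Fisher information for variance: I(sigma^2) = 1/(2*sigma^4).
sigma^2 = 30, so sigma^4 = 900.
I = 1/(2*900) = 1/1800 = 0.000556

0.000556


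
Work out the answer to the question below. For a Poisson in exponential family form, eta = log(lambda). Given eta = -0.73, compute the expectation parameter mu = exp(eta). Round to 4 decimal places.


Expectation parameter for Poisson exponential family:
mu = exp(eta).
eta = -0.73.
mu = exp(-0.73) = 0.4819

0.4819


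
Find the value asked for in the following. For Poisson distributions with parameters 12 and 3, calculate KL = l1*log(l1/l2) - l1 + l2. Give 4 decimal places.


KL divergence for Poisson:
KL = l1*log(l1/l2) - l1 + l2.
l1 = 12, l2 = 3.
log(12/3) = 1.386294.
l1*log(l1/l2) = 12 * 1.386294 = 16.635532.
KL = 16.635532 - 12 + 3 = 7.6355

7.6355


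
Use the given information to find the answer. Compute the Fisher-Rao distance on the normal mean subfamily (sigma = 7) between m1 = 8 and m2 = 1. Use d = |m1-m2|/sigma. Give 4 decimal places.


On the fixed-variance normal subfamily, geodesic distance = |m1-m2|/sigma.
|8 - 1| = 7.
sigma = 7.
d = 7/7 = 1.0000

1.0000


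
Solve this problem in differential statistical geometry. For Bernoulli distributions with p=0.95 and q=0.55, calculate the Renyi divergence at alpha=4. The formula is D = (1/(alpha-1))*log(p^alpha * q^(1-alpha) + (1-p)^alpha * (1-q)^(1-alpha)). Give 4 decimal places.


Renyi divergence of order alpha between Bernoulli distributions:
D = (1/(alpha-1))*log(p^alpha * q^(1-alpha) + (1-p)^alpha * (1-q)^(1-alpha)).
alpha = 4, p = 0.95, q = 0.55.
p^alpha * q^(1-alpha) = 0.95^4 * 0.55^-3 = 4.895605.
(1-p)^alpha * (1-q)^(1-alpha) = 0.05^4 * 0.45^-3 = 6.9e-05.
sum = 4.895605 + 6.9e-05 = 4.895673.
D = (1/3)*log(4.895673) = 0.5295

0.5295


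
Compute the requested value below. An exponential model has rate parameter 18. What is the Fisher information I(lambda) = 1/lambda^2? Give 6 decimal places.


Fisher information for exponential: I(lambda) = 1/lambda^2.
lambda = 18, lambda^2 = 324.
I = 1/324 = 0.003086

0.003086


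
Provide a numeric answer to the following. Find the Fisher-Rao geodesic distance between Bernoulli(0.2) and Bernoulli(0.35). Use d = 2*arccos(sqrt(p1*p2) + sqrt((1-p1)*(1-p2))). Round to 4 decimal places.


Geodesic distance on Bernoulli manifold:
d(p1,p2) = 2*arccos(sqrt(p1*p2) + sqrt((1-p1)*(1-p2))).
sqrt(p1*p2) = sqrt(0.2*0.35) = 0.264575.
sqrt((1-p1)*(1-p2)) = sqrt(0.8*0.65) = 0.72111.
arg = 0.264575 + 0.72111 = 0.985685.
d = 2*arccos(0.985685) = 0.3388

0.3388


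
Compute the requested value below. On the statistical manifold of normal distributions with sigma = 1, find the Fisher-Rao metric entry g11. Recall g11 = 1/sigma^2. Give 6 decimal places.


For the 2-parameter normal family, the Fisher metric has:
  g11 = 1/sigma^2, g22 = 2/sigma^2.
sigma = 1, sigma^2 = 1.
g11 = 1.000000

1.000000


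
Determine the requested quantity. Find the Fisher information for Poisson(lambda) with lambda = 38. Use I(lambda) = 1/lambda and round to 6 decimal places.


Fisher information for Poisson: I(lambda) = 1/lambda.
lambda = 38.
I(lambda) = 1/38 = 0.026316

0.026316


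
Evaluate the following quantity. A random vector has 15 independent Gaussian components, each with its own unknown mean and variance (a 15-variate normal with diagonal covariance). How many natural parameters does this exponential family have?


Exponential family dimension calculation:
Each univariate normal has two natural parameters (mu/sigma^2 and -1/(2 sigma^2)).
With 15 independent components, dim = 2 * 15 = 30.

30


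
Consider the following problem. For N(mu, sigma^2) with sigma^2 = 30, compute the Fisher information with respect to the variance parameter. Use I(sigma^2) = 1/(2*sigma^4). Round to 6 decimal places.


Fisher information for variance: I(sigma^2) = 1/(2*sigma^4).
sigma^2 = 30, so sigma^4 = 900.
I = 1/(2*900) = 1/1800 = 0.000556

0.000556


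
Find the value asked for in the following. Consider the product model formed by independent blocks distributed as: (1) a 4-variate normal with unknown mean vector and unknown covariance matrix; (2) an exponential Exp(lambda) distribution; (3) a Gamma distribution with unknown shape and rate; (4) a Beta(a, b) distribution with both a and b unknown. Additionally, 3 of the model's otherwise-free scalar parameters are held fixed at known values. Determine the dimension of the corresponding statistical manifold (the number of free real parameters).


The dimension of a statistical manifold equals the number of free
(independent) real parameters of the model. For a product of independent
blocks the parameter counts add.
- 4-variate normal: 4 (mean) + 4*5/2 = 10 (symmetric covariance) = 14.
- exponential (lambda): 1.
- Gamma (shape, rate): 2.
- Beta (a, b): 2.
Total = 14 + 1 + 2 + 2 = 19.
3 parameter(s) fixed at known values: 19 - 3 = 16.
Dimension = 16

16


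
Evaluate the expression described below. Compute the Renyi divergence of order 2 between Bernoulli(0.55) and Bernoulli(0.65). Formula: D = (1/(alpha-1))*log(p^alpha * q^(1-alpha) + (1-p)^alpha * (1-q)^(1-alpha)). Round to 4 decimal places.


Renyi divergence of order alpha between Bernoulli distributions:
D = (1/(alpha-1))*log(p^alpha * q^(1-alpha) + (1-p)^alpha * (1-q)^(1-alpha)).
alpha = 2, p = 0.55, q = 0.65.
p^alpha * q^(1-alpha) = 0.55^2 * 0.65^-1 = 0.465385.
(1-p)^alpha * (1-q)^(1-alpha) = 0.45^2 * 0.35^-1 = 0.578571.
sum = 0.465385 + 0.578571 = 1.043956.
D = (1/1)*log(1.043956) = 0.0430

0.0430


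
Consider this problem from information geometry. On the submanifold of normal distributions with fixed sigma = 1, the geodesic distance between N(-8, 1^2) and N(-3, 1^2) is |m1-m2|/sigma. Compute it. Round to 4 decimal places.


On the fixed-variance normal subfamily, geodesic distance = |m1-m2|/sigma.
|-8 - -3| = 5.
sigma = 1.
d = 5/1 = 5.0000

5.0000


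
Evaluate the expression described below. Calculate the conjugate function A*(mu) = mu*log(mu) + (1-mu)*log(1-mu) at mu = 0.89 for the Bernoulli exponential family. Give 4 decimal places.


Legendre transform for Bernoulli:
A*(mu) = mu*log(mu) + (1-mu)*log(1-mu).
mu = 0.89, 1-mu = 0.11.
mu*log(mu) = 0.89*log(0.89) = -0.103715.
(1-mu)*log(1-mu) = 0.11*log(0.11) = -0.2428.
A* = -0.103715 + -0.2428 = -0.3465

-0.3465


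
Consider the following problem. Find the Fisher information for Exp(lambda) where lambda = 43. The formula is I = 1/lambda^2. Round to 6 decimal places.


Fisher information for exponential: I(lambda) = 1/lambda^2.
lambda = 43, lambda^2 = 1849.
I = 1/1849 = 0.000541

0.000541


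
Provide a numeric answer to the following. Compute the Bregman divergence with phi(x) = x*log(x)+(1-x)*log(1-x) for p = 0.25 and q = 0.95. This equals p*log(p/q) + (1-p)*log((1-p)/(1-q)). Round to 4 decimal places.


Bregman divergence with negative entropy generator:
D = p*log(p/q) + (1-p)*log((1-p)/(1-q)).
p = 0.25, q = 0.95.
p*log(p/q) = 0.25*log(0.25/0.95) = -0.33375.
(1-p)*log((1-p)/(1-q)) = 0.75*log(0.75/0.05) = 2.031038.
D = -0.33375 + 2.031038 = 1.6973

1.6973


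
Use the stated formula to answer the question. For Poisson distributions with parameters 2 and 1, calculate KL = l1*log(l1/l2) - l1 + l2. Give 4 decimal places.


KL divergence for Poisson:
KL = l1*log(l1/l2) - l1 + l2.
l1 = 2, l2 = 1.
log(2/1) = 0.693147.
l1*log(l1/l2) = 2 * 0.693147 = 1.386294.
KL = 1.386294 - 2 + 1 = 0.3863

0.3863


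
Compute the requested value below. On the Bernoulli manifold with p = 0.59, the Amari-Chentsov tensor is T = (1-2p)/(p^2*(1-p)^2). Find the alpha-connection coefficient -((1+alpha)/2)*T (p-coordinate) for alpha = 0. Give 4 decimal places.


Skewness (Amari-Chentsov) tensor: T = (1-2p)/(p^2*(1-p)^2).
p = 0.59, 1-2p = -0.18, p^2 = 0.3481, (1-p)^2 = 0.1681.
T = -0.18/(0.3481 * 0.1681) = -3.076102.
In the p-coordinate, Gamma^(alpha) = Gamma^(0) - (alpha/2)*T with Gamma^(0) = (1/2)*g'(p) = -T/2,
so Gamma^(alpha) = -((1+alpha)/2)*T.
alpha = 0, -(1+alpha)/2 = -0.5.
Gamma = -0.5 * -3.076102 = 1.5381

1.5381


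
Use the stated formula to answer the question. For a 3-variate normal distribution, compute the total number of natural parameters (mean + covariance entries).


Exponential family dimension calculation:
For 3-dim MVN: mean has 3 params, covariance has 3*4/2 = 6 unique entries.
Total dim = 3 + 6 = 9.

9


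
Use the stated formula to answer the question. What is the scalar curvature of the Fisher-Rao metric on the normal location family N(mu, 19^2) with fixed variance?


This family has a single free parameter, so its statistical manifold
is 1-dimensional. The Riemann curvature tensor of any 1-dimensional
Riemannian manifold vanishes identically, so R = 0.

0


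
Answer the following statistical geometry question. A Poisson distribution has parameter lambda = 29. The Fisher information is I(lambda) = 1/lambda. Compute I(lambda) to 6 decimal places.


Fisher information for Poisson: I(lambda) = 1/lambda.
lambda = 29.
I(lambda) = 1/29 = 0.034483

0.034483


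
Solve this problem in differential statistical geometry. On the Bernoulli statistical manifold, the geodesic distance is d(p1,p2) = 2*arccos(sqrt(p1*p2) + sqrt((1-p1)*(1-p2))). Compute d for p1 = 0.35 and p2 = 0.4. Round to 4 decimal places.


Geodesic distance on Bernoulli manifold:
d(p1,p2) = 2*arccos(sqrt(p1*p2) + sqrt((1-p1)*(1-p2))).
sqrt(p1*p2) = sqrt(0.35*0.4) = 0.374166.
sqrt((1-p1)*(1-p2)) = sqrt(0.65*0.6) = 0.6245.
arg = 0.374166 + 0.6245 = 0.998666.
d = 2*arccos(0.998666) = 0.1033

0.1033


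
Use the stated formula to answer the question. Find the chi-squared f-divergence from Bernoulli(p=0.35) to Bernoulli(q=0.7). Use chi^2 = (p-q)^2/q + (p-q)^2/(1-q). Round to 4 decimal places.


Chi-squared divergence between Bernoulli distributions:
chi^2 = (p-q)^2/q + (p-q)^2/(1-q).
p = 0.35, q = 0.7, p-q = -0.35.
(p-q)^2 = 0.1225.
term1 = 0.1225/0.7 = 0.175.
term2 = 0.1225/0.3 = 0.408333.
chi^2 = 0.175 + 0.408333 = 0.5833

0.5833


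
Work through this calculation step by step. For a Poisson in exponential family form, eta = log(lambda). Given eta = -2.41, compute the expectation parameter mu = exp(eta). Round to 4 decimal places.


Expectation parameter for Poisson exponential family:
mu = exp(eta).
eta = -2.41.
mu = exp(-2.41) = 0.0898

0.0898


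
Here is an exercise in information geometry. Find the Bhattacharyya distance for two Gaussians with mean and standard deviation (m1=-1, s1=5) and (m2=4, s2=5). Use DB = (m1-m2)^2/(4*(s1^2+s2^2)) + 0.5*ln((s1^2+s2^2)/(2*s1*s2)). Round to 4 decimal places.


Bhattacharyya distance between two Gaussians:
DB = (m1-m2)^2/(4*(s1^2+s2^2)) + (1/2)*ln((s1^2+s2^2)/(2*s1*s2)).
(m1-m2)^2 = (-5)^2 = 25.
s1^2+s2^2 = 25 + 25 = 50.
term1 = 25/200 = 0.125.
term2 = 0.5*ln(50/50.0) = 0.0.
DB = 0.125 + 0.0 = 0.1250

0.1250


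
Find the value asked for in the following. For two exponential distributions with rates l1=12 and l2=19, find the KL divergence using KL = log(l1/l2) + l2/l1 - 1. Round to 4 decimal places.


KL divergence for exponential family:
KL = log(l1/l2) + l2/l1 - 1.
log(12/19) = -0.459532.
19/12 = 1.583333.
KL = -0.459532 + 1.583333 - 1 = 0.1238

0.1238


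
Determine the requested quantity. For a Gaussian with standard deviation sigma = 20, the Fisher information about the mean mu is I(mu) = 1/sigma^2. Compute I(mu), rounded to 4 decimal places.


The Fisher information for the mean of a normal distribution is I(mu) = 1/sigma^2.
sigma = 20, so sigma^2 = 400.
I(mu) = 1/400 = 0.0025

0.0025


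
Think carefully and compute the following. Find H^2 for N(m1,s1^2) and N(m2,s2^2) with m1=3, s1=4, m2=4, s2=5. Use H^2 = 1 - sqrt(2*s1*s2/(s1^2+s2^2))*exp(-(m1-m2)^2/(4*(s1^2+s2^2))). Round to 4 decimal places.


Squared Hellinger distance for Gaussians:
H^2 = 1 - sqrt(2*s1*s2/(s1^2+s2^2)) * exp(-(m1-m2)^2/(4*(s1^2+s2^2))).
s1^2 = 16, s2^2 = 25, s1^2+s2^2 = 41.
sqrt(2*4*5/(41)) = 0.98773.
(m1-m2)^2 = (-1)^2 = 1.
exp(-1/(4*41)) = exp(-0.006098) = 0.993921.
H^2 = 1 - 0.98773*0.993921 = 0.0183

0.0183
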